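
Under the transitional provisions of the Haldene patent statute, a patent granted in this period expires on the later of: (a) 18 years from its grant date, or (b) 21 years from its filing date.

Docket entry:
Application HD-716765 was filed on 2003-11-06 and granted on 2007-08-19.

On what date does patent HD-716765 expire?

(a) grant + 18 years → 19 August 2025.
(b) filing + 21 years → 6 November 2024.
Later of the two: 19 August 2025.

2025-08-19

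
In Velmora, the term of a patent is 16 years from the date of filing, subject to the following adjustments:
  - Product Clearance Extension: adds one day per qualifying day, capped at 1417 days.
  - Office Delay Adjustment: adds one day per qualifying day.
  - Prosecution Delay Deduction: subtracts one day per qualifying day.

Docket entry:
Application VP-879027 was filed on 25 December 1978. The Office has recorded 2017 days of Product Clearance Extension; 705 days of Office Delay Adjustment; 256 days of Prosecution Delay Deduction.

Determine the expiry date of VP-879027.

February 3, 2000

Base term: filing date + 16 years → 25 December 1994.
Product Clearance Extension: 2017 days claimed exceeds the 1417-day cap, so +1417 days → 11 November 1998.
Office Delay Adjustment: +705 days → 16 October 2000.
Prosecution Delay Deduction: −256 days → 3 February 2000.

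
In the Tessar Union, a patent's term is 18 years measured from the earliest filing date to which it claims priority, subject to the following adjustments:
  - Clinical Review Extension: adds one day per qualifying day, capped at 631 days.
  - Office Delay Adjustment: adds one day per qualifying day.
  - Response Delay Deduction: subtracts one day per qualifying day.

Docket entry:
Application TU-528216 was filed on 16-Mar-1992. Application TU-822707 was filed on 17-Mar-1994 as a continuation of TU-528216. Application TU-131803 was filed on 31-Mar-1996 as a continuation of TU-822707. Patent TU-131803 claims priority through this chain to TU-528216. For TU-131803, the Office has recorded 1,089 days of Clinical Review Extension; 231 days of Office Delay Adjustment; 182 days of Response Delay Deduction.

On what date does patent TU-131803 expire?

2012-01-25

Earliest priority filing: 16 March 1992.
Base term: 16 March 1992 + 18 years → 16 March 2010.
Clinical Review Extension: 1089 days claimed exceeds the 631-day cap, so +631 days → 7 December 2011.
Office Delay Adjustment: +231 days → 25 July 2012.
Response Delay Deduction: −182 days → 25 January 2012.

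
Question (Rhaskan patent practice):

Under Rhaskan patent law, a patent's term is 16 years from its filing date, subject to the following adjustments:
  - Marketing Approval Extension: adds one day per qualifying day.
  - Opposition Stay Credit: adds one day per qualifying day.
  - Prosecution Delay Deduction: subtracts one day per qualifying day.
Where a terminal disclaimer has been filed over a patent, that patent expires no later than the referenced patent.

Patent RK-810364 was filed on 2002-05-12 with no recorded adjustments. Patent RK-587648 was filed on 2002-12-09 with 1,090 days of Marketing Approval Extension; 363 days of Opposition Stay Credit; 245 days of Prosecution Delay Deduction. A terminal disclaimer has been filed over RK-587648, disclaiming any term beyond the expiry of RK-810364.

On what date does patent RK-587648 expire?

2018-05-12

Natural term of RK-587648:
  Base: filing + 16 years → 9 December 2018.
  Marketing Approval Extension: +1090 days → 3 December 2021.
  Opposition Stay Credit: +363 days → 1 December 2022.
  Prosecution Delay Deduction: −245 days → 31 March 2022.
Expiry of referenced patent RK-810364:
  Base: filing + 16 years → 12 May 2018.
Terminal disclaimer: RK-587648 expires on the earlier of 31 March 2022 and 12 May 2018.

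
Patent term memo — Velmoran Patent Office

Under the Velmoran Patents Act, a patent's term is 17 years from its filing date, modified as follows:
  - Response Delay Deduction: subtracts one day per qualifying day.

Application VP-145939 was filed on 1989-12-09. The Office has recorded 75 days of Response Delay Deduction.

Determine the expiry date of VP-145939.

Base term: filing date + 17 years → 9 December 2006.
Response Delay Deduction: −75 days → 25 September 2006.

September 25, 2006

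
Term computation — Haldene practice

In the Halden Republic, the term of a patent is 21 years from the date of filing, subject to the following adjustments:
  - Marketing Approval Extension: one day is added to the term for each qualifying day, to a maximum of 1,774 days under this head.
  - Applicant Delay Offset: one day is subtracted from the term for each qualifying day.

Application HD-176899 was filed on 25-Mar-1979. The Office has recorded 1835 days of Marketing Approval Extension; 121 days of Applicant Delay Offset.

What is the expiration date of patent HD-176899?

2004-10-03

Base term: filing date + 21 years → 25 March 2000.
Marketing Approval Extension: 1835 days claimed exceeds the 1774-day cap, so +1774 days → 1 February 2005.
Applicant Delay Offset: −121 days → 3 October 2004.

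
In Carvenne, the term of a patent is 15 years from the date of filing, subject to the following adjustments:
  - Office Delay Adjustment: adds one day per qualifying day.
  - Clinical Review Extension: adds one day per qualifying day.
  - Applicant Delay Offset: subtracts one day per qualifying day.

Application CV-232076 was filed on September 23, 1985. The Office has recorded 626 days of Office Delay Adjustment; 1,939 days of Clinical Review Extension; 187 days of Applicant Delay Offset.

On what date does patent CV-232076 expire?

Base term: filing date + 15 years → 23 September 2000.
Office Delay Adjustment: +626 days → 11 June 2002.
Clinical Review Extension: +1939 days → 2 October 2007.
Applicant Delay Offset: −187 days → 29 March 2007.

2007-03-29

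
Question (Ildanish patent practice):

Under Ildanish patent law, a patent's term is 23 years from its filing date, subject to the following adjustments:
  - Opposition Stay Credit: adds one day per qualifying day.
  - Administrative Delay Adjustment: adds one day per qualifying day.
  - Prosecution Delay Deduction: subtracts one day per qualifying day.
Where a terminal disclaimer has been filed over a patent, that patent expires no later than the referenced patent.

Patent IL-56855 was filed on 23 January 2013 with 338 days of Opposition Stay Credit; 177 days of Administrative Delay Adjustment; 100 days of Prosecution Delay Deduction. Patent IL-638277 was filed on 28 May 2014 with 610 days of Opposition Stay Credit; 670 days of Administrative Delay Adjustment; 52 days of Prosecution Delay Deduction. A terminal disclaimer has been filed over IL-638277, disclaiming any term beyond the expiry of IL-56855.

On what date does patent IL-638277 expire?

March 13, 2037

Natural term of IL-638277:
  Base: filing + 23 years → 28 May 2037.
  Opposition Stay Credit: +610 days → 28 January 2039.
  Administrative Delay Adjustment: +670 days → 28 November 2040.
  Prosecution Delay Deduction: −52 days → 7 October 2040.
Expiry of referenced patent IL-56855:
  Base: filing + 23 years → 23 January 2036.
  Opposition Stay Credit: +338 days → 26 December 2036.
  Administrative Delay Adjustment: +177 days → 21 June 2037.
  Prosecution Delay Deduction: −100 days → 13 March 2037.
Terminal disclaimer: IL-638277 expires on the earlier of 7 October 2040 and 13 March 2037.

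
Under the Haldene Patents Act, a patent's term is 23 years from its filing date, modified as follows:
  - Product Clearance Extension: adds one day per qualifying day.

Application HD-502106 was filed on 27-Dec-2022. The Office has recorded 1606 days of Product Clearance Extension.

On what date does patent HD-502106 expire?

Base term: filing date + 23 years → 27 December 2045.
Product Clearance Extension: +1606 days → 21 May 2050.

May 21, 2050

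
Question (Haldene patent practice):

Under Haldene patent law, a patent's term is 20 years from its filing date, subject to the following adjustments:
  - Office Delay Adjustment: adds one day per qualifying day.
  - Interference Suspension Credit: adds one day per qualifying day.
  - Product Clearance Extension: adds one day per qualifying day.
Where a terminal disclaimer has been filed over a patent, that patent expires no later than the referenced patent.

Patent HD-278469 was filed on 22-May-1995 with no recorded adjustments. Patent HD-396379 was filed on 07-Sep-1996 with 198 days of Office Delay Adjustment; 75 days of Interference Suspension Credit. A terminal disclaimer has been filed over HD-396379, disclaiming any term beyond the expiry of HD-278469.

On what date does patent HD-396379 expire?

Natural term of HD-396379:
  Base: filing + 20 years → 7 September 2016.
  Office Delay Adjustment: +198 days → 24 March 2017.
  Interference Suspension Credit: +75 days → 7 June 2017.
Expiry of referenced patent HD-278469:
  Base: filing + 20 years → 22 May 2015.
Terminal disclaimer: HD-396379 expires on the earlier of 7 June 2017 and 22 May 2015.

May 22, 2015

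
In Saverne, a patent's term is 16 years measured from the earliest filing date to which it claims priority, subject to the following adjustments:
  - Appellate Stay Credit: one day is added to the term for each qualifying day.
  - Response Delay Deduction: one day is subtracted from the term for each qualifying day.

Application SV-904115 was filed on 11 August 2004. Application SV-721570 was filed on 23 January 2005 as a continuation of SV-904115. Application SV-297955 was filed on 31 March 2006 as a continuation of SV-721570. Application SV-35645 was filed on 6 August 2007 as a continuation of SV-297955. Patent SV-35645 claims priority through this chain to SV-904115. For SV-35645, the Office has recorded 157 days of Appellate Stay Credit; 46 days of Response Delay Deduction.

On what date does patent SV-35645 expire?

Earliest priority filing: 11 August 2004.
Base term: 11 August 2004 + 16 years → 11 August 2020.
Appellate Stay Credit: +157 days → 15 January 2021.
Response Delay Deduction: −46 days → 30 November 2020.

November 30, 2020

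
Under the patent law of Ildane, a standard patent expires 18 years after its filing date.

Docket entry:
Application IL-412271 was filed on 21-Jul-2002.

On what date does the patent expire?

July 21, 2020

Filing date + 18 years → 21 July 2020.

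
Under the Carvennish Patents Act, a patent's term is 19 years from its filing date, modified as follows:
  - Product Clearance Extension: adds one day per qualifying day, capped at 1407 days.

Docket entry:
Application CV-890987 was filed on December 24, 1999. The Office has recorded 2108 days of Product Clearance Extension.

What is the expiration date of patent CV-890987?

2022-10-31

Base term: filing date + 19 years → 24 December 2018.
Product Clearance Extension: 2108 days claimed exceeds the 1407-day cap, so +1407 days → 31 October 2022.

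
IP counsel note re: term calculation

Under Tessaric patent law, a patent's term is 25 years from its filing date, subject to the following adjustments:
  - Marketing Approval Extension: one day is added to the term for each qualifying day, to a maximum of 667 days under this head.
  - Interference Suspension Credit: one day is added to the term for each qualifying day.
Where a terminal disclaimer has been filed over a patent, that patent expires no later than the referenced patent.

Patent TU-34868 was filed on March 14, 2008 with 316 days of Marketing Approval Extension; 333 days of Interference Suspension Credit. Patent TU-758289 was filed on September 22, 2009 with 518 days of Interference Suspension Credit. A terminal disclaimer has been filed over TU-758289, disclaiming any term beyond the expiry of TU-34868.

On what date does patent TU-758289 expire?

Natural term of TU-758289:
  Base: filing + 25 years → 22 September 2034.
  Interference Suspension Credit: +518 days → 22 February 2036.
Expiry of referenced patent TU-34868:
  Base: filing + 25 years → 14 March 2033.
  Marketing Approval Extension: 316 days (within the 667-day cap) → +316 days → 24 January 2034.
  Interference Suspension Credit: +333 days → 23 December 2034.
Terminal disclaimer: TU-758289 expires on the earlier of 22 February 2036 and 23 December 2034.

2034-12-23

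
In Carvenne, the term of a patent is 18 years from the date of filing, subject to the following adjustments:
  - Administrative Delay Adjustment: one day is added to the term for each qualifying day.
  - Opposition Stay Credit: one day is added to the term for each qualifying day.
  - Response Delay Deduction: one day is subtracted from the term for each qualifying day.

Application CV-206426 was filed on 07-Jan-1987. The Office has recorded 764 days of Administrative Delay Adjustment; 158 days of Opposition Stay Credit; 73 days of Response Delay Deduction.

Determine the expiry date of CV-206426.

2007-05-06

Base term: filing date + 18 years → 7 January 2005.
Administrative Delay Adjustment: +764 days → 10 February 2007.
Opposition Stay Credit: +158 days → 18 July 2007.
Response Delay Deduction: −73 days → 6 May 2007.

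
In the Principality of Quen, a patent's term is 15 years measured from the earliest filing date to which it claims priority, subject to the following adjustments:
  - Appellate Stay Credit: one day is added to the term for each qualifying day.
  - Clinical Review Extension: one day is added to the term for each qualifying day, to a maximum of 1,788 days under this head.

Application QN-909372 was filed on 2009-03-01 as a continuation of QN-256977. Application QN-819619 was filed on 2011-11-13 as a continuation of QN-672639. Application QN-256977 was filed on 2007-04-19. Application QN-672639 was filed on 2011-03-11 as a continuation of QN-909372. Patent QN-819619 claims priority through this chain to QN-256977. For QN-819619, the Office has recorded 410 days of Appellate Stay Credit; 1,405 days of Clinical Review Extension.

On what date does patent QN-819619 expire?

Earliest priority filing: 19 April 2007.
Base term: 19 April 2007 + 15 years → 19 April 2022.
Appellate Stay Credit: +410 days → 3 June 2023.
Clinical Review Extension: 1405 days (within the 1788-day cap) → +1405 days → 8 April 2027.

April 8, 2027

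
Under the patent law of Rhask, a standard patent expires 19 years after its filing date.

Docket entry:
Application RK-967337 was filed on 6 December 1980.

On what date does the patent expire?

Filing date + 19 years → 6 December 1999.

1999-12-06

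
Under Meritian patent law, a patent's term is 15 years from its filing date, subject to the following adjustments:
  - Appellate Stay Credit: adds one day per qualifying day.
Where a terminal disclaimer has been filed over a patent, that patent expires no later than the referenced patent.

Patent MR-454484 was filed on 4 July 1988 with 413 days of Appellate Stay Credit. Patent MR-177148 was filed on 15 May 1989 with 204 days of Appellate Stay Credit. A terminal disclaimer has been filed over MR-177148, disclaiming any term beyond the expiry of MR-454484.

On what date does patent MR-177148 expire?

August 20, 2004

Natural term of MR-177148:
  Base: filing + 15 years → 15 May 2004.
  Appellate Stay Credit: +204 days → 5 December 2004.
Expiry of referenced patent MR-454484:
  Base: filing + 15 years → 4 July 2003.
  Appellate Stay Credit: +413 days → 20 August 2004.
Terminal disclaimer: MR-177148 expires on the earlier of 5 December 2004 and 20 August 2004.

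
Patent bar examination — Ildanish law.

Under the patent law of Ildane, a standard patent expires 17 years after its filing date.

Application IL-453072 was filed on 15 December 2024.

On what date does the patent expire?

Filing date + 17 years → 15 December 2041.

2041-12-15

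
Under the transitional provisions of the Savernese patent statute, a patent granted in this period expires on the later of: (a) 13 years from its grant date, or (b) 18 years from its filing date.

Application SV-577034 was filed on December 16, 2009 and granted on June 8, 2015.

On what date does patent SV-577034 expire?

June 8, 2028

(a) grant + 13 years → 8 June 2028.
(b) filing + 18 years → 16 December 2027.
Later of the two: 8 June 2028.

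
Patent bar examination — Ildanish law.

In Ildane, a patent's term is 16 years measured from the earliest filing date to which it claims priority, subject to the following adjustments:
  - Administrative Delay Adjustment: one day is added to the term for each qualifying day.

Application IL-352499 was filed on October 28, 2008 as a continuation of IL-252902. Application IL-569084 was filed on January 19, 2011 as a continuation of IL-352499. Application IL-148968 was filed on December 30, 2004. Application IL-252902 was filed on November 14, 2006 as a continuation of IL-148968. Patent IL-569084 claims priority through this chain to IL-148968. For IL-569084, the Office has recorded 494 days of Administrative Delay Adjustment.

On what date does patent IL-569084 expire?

Earliest priority filing: 30 December 2004.
Base term: 30 December 2004 + 16 years → 30 December 2020.
Administrative Delay Adjustment: +494 days → 8 May 2022.

2022-05-08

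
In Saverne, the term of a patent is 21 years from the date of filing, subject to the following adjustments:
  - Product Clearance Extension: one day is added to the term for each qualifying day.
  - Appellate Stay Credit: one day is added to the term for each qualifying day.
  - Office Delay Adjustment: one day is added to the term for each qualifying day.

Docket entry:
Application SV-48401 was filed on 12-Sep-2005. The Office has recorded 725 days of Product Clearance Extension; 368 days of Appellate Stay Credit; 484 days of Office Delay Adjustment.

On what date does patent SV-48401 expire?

Base term: filing date + 21 years → 12 September 2026.
Product Clearance Extension: +725 days → 6 September 2028.
Appellate Stay Credit: +368 days → 9 September 2029.
Office Delay Adjustment: +484 days → 6 January 2031.

2031-01-06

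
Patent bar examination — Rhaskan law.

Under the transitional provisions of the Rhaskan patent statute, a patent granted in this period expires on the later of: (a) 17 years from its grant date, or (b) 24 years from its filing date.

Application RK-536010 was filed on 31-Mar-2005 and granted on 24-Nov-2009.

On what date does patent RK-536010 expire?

2029-03-31

(a) grant + 17 years → 24 November 2026.
(b) filing + 24 years → 31 March 2029.
Later of the two: 31 March 2029.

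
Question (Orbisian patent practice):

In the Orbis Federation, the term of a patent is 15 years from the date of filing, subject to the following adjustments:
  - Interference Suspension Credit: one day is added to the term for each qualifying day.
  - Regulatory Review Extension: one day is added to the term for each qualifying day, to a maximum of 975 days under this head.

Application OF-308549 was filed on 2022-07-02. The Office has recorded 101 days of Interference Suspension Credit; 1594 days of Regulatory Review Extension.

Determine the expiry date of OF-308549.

June 12, 2040

Base term: filing date + 15 years → 2 July 2037.
Interference Suspension Credit: +101 days → 11 October 2037.
Regulatory Review Extension: 1594 days claimed exceeds the 975-day cap, so +975 days → 12 June 2040.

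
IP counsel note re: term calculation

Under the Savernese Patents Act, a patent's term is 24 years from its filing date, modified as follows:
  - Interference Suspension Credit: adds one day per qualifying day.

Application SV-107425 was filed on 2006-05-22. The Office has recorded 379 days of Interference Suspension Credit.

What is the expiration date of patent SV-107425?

June 5, 2031

Base term: filing date + 24 years → 22 May 2030.
Interference Suspension Credit: +379 days → 5 June 2031.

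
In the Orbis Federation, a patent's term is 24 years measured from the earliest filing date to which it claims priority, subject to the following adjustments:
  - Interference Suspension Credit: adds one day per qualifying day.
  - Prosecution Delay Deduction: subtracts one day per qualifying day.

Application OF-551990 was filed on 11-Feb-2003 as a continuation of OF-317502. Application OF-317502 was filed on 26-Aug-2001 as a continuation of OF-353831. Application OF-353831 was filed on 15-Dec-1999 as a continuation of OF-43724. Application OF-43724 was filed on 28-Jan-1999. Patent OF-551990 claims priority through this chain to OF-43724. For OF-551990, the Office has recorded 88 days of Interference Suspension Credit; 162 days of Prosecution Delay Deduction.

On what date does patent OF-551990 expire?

2022-11-15

Earliest priority filing: 28 January 1999.
Base term: 28 January 1999 + 24 years → 28 January 2023.
Interference Suspension Credit: +88 days → 26 April 2023.
Prosecution Delay Deduction: −162 days → 15 November 2022.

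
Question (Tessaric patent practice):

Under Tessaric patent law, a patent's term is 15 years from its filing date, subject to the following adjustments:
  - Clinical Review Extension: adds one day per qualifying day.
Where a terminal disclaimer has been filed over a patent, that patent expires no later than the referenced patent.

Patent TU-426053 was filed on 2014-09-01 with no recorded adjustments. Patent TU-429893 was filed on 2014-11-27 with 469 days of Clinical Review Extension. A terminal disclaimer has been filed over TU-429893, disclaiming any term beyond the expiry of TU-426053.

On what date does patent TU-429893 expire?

Natural term of TU-429893:
  Base: filing + 15 years → 27 November 2029.
  Clinical Review Extension: +469 days → 11 March 2031.
Expiry of referenced patent TU-426053:
  Base: filing + 15 years → 1 September 2029.
Terminal disclaimer: TU-429893 expires on the earlier of 11 March 2031 and 1 September 2029.

September 1, 2029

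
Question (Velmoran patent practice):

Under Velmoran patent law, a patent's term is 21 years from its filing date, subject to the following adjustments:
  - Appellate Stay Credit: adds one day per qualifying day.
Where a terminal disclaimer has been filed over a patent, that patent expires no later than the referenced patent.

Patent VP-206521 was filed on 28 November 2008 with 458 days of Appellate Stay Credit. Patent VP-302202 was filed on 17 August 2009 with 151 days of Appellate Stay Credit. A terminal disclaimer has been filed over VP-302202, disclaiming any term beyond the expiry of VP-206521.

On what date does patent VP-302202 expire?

January 15, 2031

Natural term of VP-302202:
  Base: filing + 21 years → 17 August 2030.
  Appellate Stay Credit: +151 days → 15 January 2031.
Expiry of referenced patent VP-206521:
  Base: filing + 21 years → 28 November 2029.
  Appellate Stay Credit: +458 days → 1 March 2031.
Terminal disclaimer: VP-302202 expires on the earlier of 15 January 2031 and 1 March 2031.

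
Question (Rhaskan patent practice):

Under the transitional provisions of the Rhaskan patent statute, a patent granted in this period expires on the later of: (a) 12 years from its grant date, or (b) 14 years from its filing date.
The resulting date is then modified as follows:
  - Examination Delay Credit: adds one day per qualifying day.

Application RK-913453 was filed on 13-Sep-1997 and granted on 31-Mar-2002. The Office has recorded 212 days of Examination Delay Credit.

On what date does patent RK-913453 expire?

(a) grant + 12 years → 31 March 2014.
(b) filing + 14 years → 13 September 2011.
Later of the two: 31 March 2014.
Examination Delay Credit: +212 days → 29 October 2014.

2014-10-29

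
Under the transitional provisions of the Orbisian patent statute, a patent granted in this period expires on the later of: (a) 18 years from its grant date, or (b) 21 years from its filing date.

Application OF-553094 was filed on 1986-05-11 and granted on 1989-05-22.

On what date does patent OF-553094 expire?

2007-05-22

(a) grant + 18 years → 22 May 2007.
(b) filing + 21 years → 11 May 2007.
Later of the two: 22 May 2007.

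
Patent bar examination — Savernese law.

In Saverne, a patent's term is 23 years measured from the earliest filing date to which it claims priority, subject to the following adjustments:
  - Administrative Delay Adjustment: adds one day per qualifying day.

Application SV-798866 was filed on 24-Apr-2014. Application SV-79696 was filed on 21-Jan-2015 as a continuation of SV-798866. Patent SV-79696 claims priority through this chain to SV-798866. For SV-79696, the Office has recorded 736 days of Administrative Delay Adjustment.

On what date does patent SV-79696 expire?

Earliest priority filing: 24 April 2014.
Base term: 24 April 2014 + 23 years → 24 April 2037.
Administrative Delay Adjustment: +736 days → 30 April 2039.

2039-04-30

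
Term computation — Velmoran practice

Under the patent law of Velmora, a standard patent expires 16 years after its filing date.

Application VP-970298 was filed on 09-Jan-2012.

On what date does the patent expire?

January 9, 2028

Filing date + 16 years → 9 January 2028.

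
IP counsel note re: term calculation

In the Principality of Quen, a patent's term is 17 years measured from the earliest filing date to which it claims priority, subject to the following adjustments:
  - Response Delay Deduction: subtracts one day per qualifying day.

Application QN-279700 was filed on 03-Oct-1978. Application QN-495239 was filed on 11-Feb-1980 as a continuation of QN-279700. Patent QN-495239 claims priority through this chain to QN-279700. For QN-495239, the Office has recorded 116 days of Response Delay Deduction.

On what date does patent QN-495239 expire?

June 9, 1995

Earliest priority filing: 3 October 1978.
Base term: 3 October 1978 + 17 years → 3 October 1995.
Response Delay Deduction: −116 days → 9 June 1995.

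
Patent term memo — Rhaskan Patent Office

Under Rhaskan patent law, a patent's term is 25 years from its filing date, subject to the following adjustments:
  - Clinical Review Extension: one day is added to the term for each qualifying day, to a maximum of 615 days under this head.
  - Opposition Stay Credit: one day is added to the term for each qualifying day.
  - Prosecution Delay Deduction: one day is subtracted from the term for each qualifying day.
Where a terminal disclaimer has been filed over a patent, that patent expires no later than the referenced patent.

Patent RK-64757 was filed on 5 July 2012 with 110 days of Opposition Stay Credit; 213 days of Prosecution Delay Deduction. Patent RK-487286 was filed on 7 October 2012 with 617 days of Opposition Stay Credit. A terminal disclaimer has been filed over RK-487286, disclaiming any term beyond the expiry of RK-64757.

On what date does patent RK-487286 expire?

Natural term of RK-487286:
  Base: filing + 25 years → 7 October 2037.
  Opposition Stay Credit: +617 days → 16 June 2039.
Expiry of referenced patent RK-64757:
  Base: filing + 25 years → 5 July 2037.
  Opposition Stay Credit: +110 days → 23 October 2037.
  Prosecution Delay Deduction: −213 days → 24 March 2037.
Terminal disclaimer: RK-487286 expires on the earlier of 16 June 2039 and 24 March 2037.

2037-03-24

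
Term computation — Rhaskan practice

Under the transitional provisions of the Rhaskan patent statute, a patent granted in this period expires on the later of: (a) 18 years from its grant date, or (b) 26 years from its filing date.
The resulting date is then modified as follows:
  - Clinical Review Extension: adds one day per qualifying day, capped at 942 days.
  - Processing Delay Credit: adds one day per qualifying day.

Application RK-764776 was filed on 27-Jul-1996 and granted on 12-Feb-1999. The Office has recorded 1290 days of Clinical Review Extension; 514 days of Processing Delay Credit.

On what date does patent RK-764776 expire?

(a) grant + 18 years → 12 February 2017.
(b) filing + 26 years → 27 July 2022.
Later of the two: 27 July 2022.
Clinical Review Extension: 1290 days claimed exceeds the 942-day cap, so +942 days → 23 February 2025.
Processing Delay Credit: +514 days → 22 July 2026.

2026-07-22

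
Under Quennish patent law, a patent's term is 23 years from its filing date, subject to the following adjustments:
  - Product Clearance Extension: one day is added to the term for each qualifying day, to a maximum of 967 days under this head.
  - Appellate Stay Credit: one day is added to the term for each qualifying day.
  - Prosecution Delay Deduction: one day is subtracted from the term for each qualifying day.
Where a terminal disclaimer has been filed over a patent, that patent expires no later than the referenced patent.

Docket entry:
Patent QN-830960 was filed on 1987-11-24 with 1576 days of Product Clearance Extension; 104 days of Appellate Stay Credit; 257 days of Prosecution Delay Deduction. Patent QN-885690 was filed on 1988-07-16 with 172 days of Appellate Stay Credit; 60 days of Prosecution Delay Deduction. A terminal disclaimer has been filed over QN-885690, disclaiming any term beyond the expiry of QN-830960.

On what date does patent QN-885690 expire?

2011-11-05

Natural term of QN-885690:
  Base: filing + 23 years → 16 July 2011.
  Appellate Stay Credit: +172 days → 4 January 2012.
  Prosecution Delay Deduction: −60 days → 5 November 2011.
Expiry of referenced patent QN-830960:
  Base: filing + 23 years → 24 November 2010.
  Product Clearance Extension: 1576 days claimed exceeds the 967-day cap, so +967 days → 18 July 2013.
  Appellate Stay Credit: +104 days → 30 October 2013.
  Prosecution Delay Deduction: −257 days → 15 February 2013.
Terminal disclaimer: QN-885690 expires on the earlier of 5 November 2011 and 15 February 2013.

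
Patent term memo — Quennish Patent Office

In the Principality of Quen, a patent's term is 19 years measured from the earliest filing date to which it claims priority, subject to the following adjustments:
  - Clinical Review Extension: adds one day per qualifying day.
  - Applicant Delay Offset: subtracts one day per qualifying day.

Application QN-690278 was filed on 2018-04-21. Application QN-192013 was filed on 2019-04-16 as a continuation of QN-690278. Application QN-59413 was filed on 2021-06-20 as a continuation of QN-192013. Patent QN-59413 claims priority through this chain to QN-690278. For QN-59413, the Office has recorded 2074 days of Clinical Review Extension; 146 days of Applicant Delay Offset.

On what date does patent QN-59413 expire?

Earliest priority filing: 21 April 2018.
Base term: 21 April 2018 + 19 years → 21 April 2037.
Clinical Review Extension: +2074 days → 25 December 2042.
Applicant Delay Offset: −146 days → 1 August 2042.

2042-08-01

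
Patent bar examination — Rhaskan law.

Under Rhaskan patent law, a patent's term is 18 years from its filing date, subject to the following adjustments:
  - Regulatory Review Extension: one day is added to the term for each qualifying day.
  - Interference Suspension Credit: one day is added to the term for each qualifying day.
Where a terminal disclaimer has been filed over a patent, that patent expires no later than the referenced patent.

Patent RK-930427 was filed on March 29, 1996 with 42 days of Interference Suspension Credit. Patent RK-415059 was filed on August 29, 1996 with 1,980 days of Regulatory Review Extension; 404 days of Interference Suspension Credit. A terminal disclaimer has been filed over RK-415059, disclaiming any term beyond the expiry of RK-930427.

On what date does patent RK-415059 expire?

2014-05-10

Natural term of RK-415059:
  Base: filing + 18 years → 29 August 2014.
  Regulatory Review Extension: +1980 days → 30 January 2020.
  Interference Suspension Credit: +404 days → 9 March 2021.
Expiry of referenced patent RK-930427:
  Base: filing + 18 years → 29 March 2014.
  Interference Suspension Credit: +42 days → 10 May 2014.
Terminal disclaimer: RK-415059 expires on the earlier of 9 March 2021 and 10 May 2014.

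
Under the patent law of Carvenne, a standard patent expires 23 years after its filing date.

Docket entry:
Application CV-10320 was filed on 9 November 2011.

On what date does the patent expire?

November 9, 2034

Filing date + 23 years → 9 November 2034.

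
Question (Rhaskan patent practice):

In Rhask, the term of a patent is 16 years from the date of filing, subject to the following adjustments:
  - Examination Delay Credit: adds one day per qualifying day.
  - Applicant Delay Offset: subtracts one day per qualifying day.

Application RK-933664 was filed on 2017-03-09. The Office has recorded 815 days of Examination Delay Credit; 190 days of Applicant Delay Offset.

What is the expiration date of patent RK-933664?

2034-11-24

Base term: filing date + 16 years → 9 March 2033.
Examination Delay Credit: +815 days → 2 June 2035.
Applicant Delay Offset: −190 days → 24 November 2034.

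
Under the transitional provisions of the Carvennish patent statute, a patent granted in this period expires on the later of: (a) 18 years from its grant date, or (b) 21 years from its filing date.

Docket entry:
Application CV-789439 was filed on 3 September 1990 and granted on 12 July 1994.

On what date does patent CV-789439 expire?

(a) grant + 18 years → 12 July 2012.
(b) filing + 21 years → 3 September 2011.
Later of the two: 12 July 2012.

July 12, 2012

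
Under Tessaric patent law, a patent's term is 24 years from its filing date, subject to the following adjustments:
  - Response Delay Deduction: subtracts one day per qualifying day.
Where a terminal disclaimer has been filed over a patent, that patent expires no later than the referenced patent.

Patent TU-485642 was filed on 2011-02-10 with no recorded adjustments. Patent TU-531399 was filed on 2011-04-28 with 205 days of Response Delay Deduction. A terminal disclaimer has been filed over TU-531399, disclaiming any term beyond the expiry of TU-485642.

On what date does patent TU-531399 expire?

2034-10-05

Natural term of TU-531399:
  Base: filing + 24 years → 28 April 2035.
  Response Delay Deduction: −205 days → 5 October 2034.
Expiry of referenced patent TU-485642:
  Base: filing + 24 years → 10 February 2035.
Terminal disclaimer: TU-531399 expires on the earlier of 5 October 2034 and 10 February 2035.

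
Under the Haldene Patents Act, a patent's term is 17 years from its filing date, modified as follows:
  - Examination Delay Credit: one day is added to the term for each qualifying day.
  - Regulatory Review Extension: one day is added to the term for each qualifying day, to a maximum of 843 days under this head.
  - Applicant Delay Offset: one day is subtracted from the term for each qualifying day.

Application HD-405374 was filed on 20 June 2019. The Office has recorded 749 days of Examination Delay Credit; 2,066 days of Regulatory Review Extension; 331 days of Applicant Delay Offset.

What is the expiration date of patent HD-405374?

2039-12-03

Base term: filing date + 17 years → 20 June 2036.
Examination Delay Credit: +749 days → 9 July 2038.
Regulatory Review Extension: 2066 days claimed exceeds the 843-day cap, so +843 days → 29 October 2040.
Applicant Delay Offset: −331 days → 3 December 2039.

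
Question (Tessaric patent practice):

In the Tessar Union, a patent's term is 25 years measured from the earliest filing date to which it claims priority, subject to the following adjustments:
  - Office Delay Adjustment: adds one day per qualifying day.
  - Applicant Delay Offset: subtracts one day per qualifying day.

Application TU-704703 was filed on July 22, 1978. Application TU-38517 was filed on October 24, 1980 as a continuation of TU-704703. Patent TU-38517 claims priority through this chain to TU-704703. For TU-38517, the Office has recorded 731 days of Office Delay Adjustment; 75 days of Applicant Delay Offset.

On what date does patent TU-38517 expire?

2005-05-08

Earliest priority filing: 22 July 1978.
Base term: 22 July 1978 + 25 years → 22 July 2003.
Office Delay Adjustment: +731 days → 22 July 2005.
Applicant Delay Offset: −75 days → 8 May 2005.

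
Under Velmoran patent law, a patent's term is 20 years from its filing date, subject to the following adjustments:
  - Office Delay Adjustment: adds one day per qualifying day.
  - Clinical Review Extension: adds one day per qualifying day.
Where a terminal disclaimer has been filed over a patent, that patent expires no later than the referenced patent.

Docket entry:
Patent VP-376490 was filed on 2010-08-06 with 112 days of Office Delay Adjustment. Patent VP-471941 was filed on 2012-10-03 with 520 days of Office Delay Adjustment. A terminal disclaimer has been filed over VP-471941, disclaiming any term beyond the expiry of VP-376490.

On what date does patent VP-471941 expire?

Natural term of VP-471941:
  Base: filing + 20 years → 3 October 2032.
  Office Delay Adjustment: +520 days → 7 March 2034.
Expiry of referenced patent VP-376490:
  Base: filing + 20 years → 6 August 2030.
  Office Delay Adjustment: +112 days → 26 November 2030.
Terminal disclaimer: VP-471941 expires on the earlier of 7 March 2034 and 26 November 2030.

November 26, 2030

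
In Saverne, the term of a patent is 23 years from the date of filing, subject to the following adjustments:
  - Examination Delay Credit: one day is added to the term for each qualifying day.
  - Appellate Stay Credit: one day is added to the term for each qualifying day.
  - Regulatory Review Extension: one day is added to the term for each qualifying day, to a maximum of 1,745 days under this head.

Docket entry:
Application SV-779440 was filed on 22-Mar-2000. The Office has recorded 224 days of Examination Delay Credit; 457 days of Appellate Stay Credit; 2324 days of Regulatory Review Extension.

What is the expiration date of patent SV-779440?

November 11, 2029

Base term: filing date + 23 years → 22 March 2023.
Examination Delay Credit: +224 days → 1 November 2023.
Appellate Stay Credit: +457 days → 31 January 2025.
Regulatory Review Extension: 2324 days claimed exceeds the 1745-day cap, so +1745 days → 11 November 2029.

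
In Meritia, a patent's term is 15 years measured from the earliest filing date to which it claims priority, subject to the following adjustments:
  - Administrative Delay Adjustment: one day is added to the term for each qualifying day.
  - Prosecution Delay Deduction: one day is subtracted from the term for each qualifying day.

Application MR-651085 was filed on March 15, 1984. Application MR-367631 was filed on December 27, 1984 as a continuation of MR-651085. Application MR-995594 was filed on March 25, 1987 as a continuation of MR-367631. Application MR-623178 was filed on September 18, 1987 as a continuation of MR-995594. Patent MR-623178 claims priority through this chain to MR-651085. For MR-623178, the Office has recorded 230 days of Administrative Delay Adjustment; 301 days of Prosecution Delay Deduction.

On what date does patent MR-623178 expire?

Earliest priority filing: 15 March 1984.
Base term: 15 March 1984 + 15 years → 15 March 1999.
Administrative Delay Adjustment: +230 days → 31 October 1999.
Prosecution Delay Deduction: −301 days → 3 January 1999.

January 3, 1999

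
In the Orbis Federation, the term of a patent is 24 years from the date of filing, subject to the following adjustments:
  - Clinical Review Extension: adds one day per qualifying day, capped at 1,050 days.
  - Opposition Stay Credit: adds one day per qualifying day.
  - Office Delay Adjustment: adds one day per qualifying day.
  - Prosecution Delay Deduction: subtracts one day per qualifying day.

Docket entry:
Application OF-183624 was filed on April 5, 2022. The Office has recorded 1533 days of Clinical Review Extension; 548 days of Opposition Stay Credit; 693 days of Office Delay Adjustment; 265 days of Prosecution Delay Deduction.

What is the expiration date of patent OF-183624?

Base term: filing date + 24 years → 5 April 2046.
Clinical Review Extension: 1533 days claimed exceeds the 1050-day cap, so +1050 days → 18 February 2049.
Opposition Stay Credit: +548 days → 20 August 2050.
Office Delay Adjustment: +693 days → 13 July 2052.
Prosecution Delay Deduction: −265 days → 22 October 2051.

2051-10-22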